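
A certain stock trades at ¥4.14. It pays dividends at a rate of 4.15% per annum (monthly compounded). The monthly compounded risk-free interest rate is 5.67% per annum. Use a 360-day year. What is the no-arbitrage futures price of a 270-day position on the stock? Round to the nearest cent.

¥4.19

F = S · (1+r/12)^(12T) / (1+q/12)^(12T)
= 4.14 × 1.043338 / 1.031559 = 4.14 × 1.011419
F = ¥4.19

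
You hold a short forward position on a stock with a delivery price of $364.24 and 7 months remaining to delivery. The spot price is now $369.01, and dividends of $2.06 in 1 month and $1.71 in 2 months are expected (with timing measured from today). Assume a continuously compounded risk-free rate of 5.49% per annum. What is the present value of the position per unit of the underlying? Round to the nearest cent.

PV(remaining dividends) I = 2.06·e^(−0.0549·1/12) + 1.71·e^(−0.0549·2/12) = 3.7450
Current forward F = (S − I)·e^(rT) = (369.01 − 3.7450)·e^(0.0549·7/12) = 365.2650 × 1.032543 = 377.1518
Value (long) = (F − K)·e^(−rT) = (377.1518 − 364.24) × 0.968482 = 12.5048
Short position value = −(long value) = -$12.50

-$12.50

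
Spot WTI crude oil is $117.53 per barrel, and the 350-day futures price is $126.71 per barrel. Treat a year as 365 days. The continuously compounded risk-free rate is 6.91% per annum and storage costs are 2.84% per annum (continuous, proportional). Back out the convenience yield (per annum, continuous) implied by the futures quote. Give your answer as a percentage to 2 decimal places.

F = S·e^((r+u−y)T) ⇒ (r+u−y) = ln(F/S)/T
ln(126.71/117.53) = 0.075207; /T ⇒ 0.078430
y = r + u − ln(F/S)/T = 0.0691 + 0.0284 − 0.078430 = 0.019070
y = 1.91%

1.91%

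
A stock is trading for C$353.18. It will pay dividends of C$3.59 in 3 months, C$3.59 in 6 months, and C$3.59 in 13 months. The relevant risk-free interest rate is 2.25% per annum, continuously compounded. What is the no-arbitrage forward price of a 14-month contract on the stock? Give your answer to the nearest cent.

C$351.67

PV(dividends) I = 3.59·e^(−0.0225·3/12) + 3.59·e^(−0.0225·6/12) + 3.59·e^(−0.0225·13/12)
I = 3.5699 + 3.5498 + 3.5036 = 10.6233
F = (S − I)·e^(rT) = (353.18 − 10.6233) · e^(0.0225·14/12)
= 342.5567 · e^0.026250 = 342.5567 × 1.026598 = C$351.67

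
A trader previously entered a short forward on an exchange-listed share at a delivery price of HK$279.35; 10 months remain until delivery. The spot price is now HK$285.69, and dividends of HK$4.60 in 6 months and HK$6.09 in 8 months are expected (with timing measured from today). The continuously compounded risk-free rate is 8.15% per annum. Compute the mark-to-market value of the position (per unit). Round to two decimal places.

-HK$14.50

PV(remaining dividends) I = 4.60·e^(−0.0815·6/12) + 6.09·e^(−0.0815·8/12) = 10.1843
Current forward F = (S − I)·e^(rT) = (285.69 − 10.1843)·e^(0.0815·10/12) = 275.5057 × 1.070276 = 294.8671
Value (long) = (F − K)·e^(−rT) = (294.8671 − 279.35) × 0.934338 = 14.4982
Short position value = −(long value) = -HK$14.50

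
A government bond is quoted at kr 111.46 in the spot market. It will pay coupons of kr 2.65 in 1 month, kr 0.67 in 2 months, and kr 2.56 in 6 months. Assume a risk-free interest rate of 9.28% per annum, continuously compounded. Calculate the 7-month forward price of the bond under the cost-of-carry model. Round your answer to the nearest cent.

kr 111.61

PV(coupons) I = 2.65·e^(−0.0928·1/12) + 0.67·e^(−0.0928·2/12) + 2.56·e^(−0.0928·6/12)
I = 2.6296 + 0.6597 + 2.4439 = 5.7332
F = (S − I)·e^(rT) = (111.46 − 5.7332) · e^(0.0928·7/12)
= 105.7268 · e^0.054133 = 105.7268 × 1.055625 = kr 111.61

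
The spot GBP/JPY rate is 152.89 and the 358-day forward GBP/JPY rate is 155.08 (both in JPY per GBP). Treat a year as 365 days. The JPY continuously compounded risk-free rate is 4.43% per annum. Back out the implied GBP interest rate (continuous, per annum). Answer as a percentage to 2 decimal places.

2.98%

F = S·e^((r_JPY − r_GBP)T) ⇒ r_GBP = r_JPY − ln(F/S)/T
ln(155.08/152.89) = 0.014222; /(358/365) = 0.014500
r_GBP = 0.0443 − 0.014500 = 0.029800
r_GBP = 2.98%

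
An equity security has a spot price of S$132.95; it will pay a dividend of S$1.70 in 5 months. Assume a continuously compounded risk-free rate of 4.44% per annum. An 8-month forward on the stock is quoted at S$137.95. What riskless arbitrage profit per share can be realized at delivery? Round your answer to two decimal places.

S$2.72 per share

PV(dividends) I = 1.70·e^(−0.0444·5/12) = 1.6688
Fair forward F* = (S − I)·e^(rT) = (132.95 − 1.6688)·e^0.029600 = 131.2812 × 1.030042 = 135.2251
Market S$137.95 > fair 135.2251: forward overpriced → cash-and-carry (borrow at r, buy the stock and collect the dividends, short the forward).
Profit at T = |F_mkt − F*| = |137.95 − 135.2251| = S$2.72 per share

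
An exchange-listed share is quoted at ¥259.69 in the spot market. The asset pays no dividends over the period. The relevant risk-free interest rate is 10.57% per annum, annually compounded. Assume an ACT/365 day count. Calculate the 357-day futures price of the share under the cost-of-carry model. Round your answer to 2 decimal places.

¥286.51

F = S · (1+r)^T
= 259.69 × 1.103268
F = ¥286.51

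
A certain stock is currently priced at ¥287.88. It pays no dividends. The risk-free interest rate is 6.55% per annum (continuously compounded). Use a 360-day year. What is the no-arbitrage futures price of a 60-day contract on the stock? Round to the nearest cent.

F = S·e^(rT) = 287.88 · e^(0.0655 × 60/360)
= 287.88 · e^0.010917 = 287.88 × 1.010977
F = ¥291.04

¥291.04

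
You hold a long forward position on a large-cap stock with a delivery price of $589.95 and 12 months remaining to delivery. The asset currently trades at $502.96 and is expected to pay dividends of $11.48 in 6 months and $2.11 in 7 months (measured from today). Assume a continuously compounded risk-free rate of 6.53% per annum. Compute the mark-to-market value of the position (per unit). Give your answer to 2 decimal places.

PV(remaining dividends) I = 11.48·e^(−0.0653·6/12) + 2.11·e^(−0.0653·7/12) = 13.1424
Current forward F = (S − I)·e^(rT) = (502.96 − 13.1424)·e^(0.0653·12/12) = 489.8176 × 1.067479 = 522.8700
Value (long) = (F − K)·e^(−rT) = (522.8700 − 589.95) × 0.936786 = -62.8396
Value = -$62.84

-$62.84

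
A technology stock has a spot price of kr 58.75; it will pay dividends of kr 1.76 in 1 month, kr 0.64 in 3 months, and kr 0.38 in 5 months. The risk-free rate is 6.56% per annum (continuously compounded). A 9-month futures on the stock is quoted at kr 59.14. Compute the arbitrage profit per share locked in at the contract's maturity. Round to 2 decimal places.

PV(dividends) I = 1.76·e^(−0.0656·1/12) + 0.64·e^(−0.0656·3/12) + 0.38·e^(−0.0656·5/12) = 2.7497
Fair futures F* = (S − I)·e^(rT) = (58.75 − 2.7497)·e^0.049200 = 56.0003 × 1.050430 = 58.8244
Market kr 59.14 > fair 58.8244: forward overpriced → cash-and-carry (borrow at r, buy the stock and collect the dividends, short the forward).
Profit at T = |F_mkt − F*| = |59.14 − 58.8244| = kr 0.32 per share

kr 0.32 per share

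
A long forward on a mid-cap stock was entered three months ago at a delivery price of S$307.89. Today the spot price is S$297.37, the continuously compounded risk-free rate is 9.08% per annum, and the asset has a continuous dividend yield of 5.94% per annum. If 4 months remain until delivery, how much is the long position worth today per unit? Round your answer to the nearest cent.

-S$7.17

Current fair forward for the remaining 4 months: F = S·e^((r − q)·T), (r − q) = 0.0908 − 0.0594 = 0.0314
F = 297.37 · e^(0.0314 × 4/12) = 297.37 × 1.010522 = 300.4989
Value of long forward = (F − K)·e^(−rT) = (300.4989 − 307.89) · e^(−0.0908·4/12)
= -7.3911 × 0.970187 = -7.17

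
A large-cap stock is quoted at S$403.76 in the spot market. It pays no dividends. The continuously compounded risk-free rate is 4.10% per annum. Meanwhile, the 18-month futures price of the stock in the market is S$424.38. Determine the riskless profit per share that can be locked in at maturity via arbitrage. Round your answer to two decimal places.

S$4.99 per share

Fair futures: F* = S·e^(carry·T), with carry = r = 0.0410
F* = 403.76 · e^(0.0410 × 18/12) = 403.76 · e^0.061500 = 403.76 × 1.063430 = S$429.3705
Market S$424.38 < fair S$429.3705: forward underpriced → reverse cash-and-carry (short spot, go long the forward).
At maturity, profit = |F_mkt − F*| = |424.38 − 429.3705| = S$4.99 per share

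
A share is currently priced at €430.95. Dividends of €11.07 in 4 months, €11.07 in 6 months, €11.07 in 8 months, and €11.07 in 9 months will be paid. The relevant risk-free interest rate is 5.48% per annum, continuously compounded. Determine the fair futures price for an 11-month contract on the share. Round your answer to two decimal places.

€408.00

PV(dividends) I = 11.07·e^(−0.0548·4/12) + 11.07·e^(−0.0548·6/12) + 11.07·e^(−0.0548·8/12) + 11.07·e^(−0.0548·9/12)
I = 10.8696 + 10.7708 + 10.6729 + 10.6242 = 42.9375
F = (S − I)·e^(rT) = (430.95 − 42.9375) · e^(0.0548·11/12)
= 388.0125 · e^0.050233 = 388.0125 × 1.051516 = €408.00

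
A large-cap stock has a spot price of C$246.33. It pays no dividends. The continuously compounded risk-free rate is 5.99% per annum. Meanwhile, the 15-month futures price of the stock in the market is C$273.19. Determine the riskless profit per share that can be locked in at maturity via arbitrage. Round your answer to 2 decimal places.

C$7.71 per share

Fair futures: F* = S·e^(carry·T), with carry = r = 0.0599
F* = 246.33 · e^(0.0599 × 15/12) = 246.33 · e^0.074875 = 246.33 × 1.077749 = C$265.4819
Market C$273.19 > fair C$265.4819: forward overpriced → cash-and-carry (buy spot, short the forward).
At maturity, profit = |F_mkt − F*| = |273.19 − 265.4819| = C$7.71 per share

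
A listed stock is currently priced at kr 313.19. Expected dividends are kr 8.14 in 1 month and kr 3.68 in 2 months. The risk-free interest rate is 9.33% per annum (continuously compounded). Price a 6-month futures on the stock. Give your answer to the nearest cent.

PV(dividends) I = 8.14·e^(−0.0933·1/12) + 3.68·e^(−0.0933·2/12)
I = 8.0770 + 3.6232 = 11.7002
F = (S − I)·e^(rT) = (313.19 − 11.7002) · e^(0.0933·6/12)
= 301.4898 · e^0.046650 = 301.4898 × 1.047755 = kr 315.89

kr 315.89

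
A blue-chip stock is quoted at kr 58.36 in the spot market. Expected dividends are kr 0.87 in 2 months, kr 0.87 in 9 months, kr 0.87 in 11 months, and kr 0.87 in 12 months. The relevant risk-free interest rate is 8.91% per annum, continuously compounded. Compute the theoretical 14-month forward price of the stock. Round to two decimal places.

PV(dividends) I = 0.87·e^(−0.0891·2/12) + 0.87·e^(−0.0891·9/12) + 0.87·e^(−0.0891·11/12) + 0.87·e^(−0.0891·12/12)
I = 0.8572 + 0.8138 + 0.8018 + 0.7958 = 3.2686
F = (S − I)·e^(rT) = (58.36 − 3.2686) · e^(0.0891·14/12)
= 55.0914 · e^0.103950 = 55.0914 × 1.109545 = kr 61.13

kr 61.13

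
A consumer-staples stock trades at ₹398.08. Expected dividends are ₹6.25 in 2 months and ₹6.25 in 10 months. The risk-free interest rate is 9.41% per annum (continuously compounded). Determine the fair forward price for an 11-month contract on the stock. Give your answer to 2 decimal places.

₹420.94

PV(dividends) I = 6.25·e^(−0.0941·2/12) + 6.25·e^(−0.0941·10/12)
I = 6.1527 + 5.7786 = 11.9313
F = (S − I)·e^(rT) = (398.08 − 11.9313) · e^(0.0941·11/12)
= 386.1487 · e^0.086258 = 386.1487 × 1.090088 = ₹420.94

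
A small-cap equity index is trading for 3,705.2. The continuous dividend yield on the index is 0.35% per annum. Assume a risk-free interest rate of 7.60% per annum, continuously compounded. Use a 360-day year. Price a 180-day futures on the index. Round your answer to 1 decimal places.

F = S·e^((r − q)T) = 3705.2 · e^((0.0760 − 0.0035) × 180/360)
= 3705.2 · e^0.036250 = 3705.2 × 1.036915
F = 3,842.0

3,842.0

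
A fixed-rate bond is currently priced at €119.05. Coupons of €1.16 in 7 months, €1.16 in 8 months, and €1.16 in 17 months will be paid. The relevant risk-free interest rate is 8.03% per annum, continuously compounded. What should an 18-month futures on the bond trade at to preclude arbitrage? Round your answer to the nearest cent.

€130.63

PV(coupons) I = 1.16·e^(−0.0803·7/12) + 1.16·e^(−0.0803·8/12) + 1.16·e^(−0.0803·17/12)
I = 1.1069 + 1.0995 + 1.0353 = 3.2417
F = (S − I)·e^(rT) = (119.05 − 3.2417) · e^(0.0803·18/12)
= 115.8083 · e^0.120450 = 115.8083 × 1.128004 = €130.63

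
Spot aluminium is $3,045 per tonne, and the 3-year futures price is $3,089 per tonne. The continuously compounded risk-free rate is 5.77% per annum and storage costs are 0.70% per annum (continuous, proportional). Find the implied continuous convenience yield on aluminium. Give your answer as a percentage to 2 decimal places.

F = S·e^((r+u−y)T) ⇒ (r+u−y) = ln(F/S)/T
ln(3089/3045) = 0.014347; /T ⇒ 0.004782
y = r + u − ln(F/S)/T = 0.0577 + 0.0070 − 0.004782 = 0.059918
y = 5.99%

5.99%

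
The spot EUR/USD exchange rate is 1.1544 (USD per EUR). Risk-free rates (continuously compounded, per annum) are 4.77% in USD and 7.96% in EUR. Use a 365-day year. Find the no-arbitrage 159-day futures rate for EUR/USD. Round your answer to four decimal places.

F = S·e^((r_USD − r_EUR)T) = 1.1544 · e^((0.0477 − 0.0796) × 159/365)
= 1.1544 · e^-0.013896 = 1.1544 × 0.986200
F = 1.1385 USD per EUR

1.1385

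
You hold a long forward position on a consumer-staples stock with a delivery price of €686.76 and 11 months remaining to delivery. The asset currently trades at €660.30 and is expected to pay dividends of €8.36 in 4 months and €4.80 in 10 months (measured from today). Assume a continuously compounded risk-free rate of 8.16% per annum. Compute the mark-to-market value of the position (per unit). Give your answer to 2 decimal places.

€10.42

PV(remaining dividends) I = 8.36·e^(−0.0816·4/12) + 4.80·e^(−0.0816·10/12) = 12.6201
Current forward F = (S − I)·e^(rT) = (660.30 − 12.6201)·e^(0.0816·11/12) = 647.6799 × 1.077669 = 697.9846
Value (long) = (F − K)·e^(−rT) = (697.9846 − 686.76) × 0.927929 = 10.4156
Value = €10.42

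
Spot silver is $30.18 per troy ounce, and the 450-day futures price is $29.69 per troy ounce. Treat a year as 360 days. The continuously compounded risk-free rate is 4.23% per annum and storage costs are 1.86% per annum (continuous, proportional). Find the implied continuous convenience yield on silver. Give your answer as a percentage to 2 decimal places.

F = S·e^((r+u−y)T) ⇒ (r+u−y) = ln(F/S)/T
ln(29.69/30.18) = -0.016369; /T ⇒ -0.013095
y = r + u − ln(F/S)/T = 0.0423 + 0.0186 + 0.013095 = 0.073995
y = 7.40%

7.40%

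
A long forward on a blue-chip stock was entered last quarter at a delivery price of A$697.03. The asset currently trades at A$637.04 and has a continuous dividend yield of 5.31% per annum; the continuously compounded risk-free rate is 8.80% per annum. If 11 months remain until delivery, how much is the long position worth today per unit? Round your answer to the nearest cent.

-A$36.24

Current fair forward for the remaining 11 months: F = S·e^((r − q)·T), (r − q) = 0.0880 − 0.0531 = 0.0349
F = 637.04 · e^(0.0349 × 11/12) = 637.04 × 1.032509 = 657.7495
Value of long forward = (F − K)·e^(−rT) = (657.7495 − 697.03) · e^(−0.0880·11/12)
= -39.2805 × 0.922501 = -36.24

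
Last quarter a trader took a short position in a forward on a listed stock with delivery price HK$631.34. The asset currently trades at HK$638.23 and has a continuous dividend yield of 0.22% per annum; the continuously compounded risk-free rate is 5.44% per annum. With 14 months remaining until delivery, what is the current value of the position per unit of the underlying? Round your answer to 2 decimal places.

Current fair forward for the remaining 14 months: F = S·e^((r − q)·T), (r − q) = 0.0544 − 0.0022 = 0.0522
F = 638.23 · e^(0.0522 × 14/12) = 638.23 × 1.062793 = 678.3064
Value of long forward = (F − K)·e^(−rT) = (678.3064 − 631.34) · e^(−0.0544·14/12)
= 46.9664 × 0.938505 = 44.08
Short position value = −(long value) = -HK$44.08

-HK$44.08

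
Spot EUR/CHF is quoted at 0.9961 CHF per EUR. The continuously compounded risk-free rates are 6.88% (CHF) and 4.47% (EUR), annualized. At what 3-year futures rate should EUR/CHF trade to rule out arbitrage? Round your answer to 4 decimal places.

1.0708

F = S·e^((r_CHF − r_EUR)T) = 0.9961 · e^((0.0688 − 0.0447) × 3)
= 0.9961 · e^0.072300 = 0.9961 × 1.074978
F = 1.0708 CHF per EUR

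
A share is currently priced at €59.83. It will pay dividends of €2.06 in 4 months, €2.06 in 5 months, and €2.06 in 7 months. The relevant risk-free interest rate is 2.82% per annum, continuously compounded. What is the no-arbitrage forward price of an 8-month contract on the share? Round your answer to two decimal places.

€54.75

PV(dividends) I = 2.06·e^(−0.0282·4/12) + 2.06·e^(−0.0282·5/12) + 2.06·e^(−0.0282·7/12)
I = 2.0407 + 2.0359 + 2.0264 = 6.1030
F = (S − I)·e^(rT) = (59.83 − 6.1030) · e^(0.0282·8/12)
= 53.7270 · e^0.018800 = 53.7270 × 1.018978 = €54.75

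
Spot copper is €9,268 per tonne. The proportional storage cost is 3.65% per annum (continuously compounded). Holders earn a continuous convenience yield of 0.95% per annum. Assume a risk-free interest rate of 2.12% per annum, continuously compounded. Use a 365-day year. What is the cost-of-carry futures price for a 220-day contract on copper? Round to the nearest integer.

€9,541 per tonne

Net carry = r + u − y = 0.0212 + 0.0365 − 0.0095 = 0.0482
F = S·e^((r+u−y)T) = 9268 · e^(0.0482 × 220/365) = 9268 · e^0.029052
= 9268 × 1.029478 = €9,541 per tonne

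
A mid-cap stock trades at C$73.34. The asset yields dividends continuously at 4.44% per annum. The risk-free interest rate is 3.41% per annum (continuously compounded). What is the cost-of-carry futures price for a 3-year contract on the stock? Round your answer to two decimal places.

C$71.11

F = S·e^((r − q)T) = 73.34 · e^((0.0341 − 0.0444) × 3)
= 73.34 · e^-0.030900 = 73.34 × 0.969573
F = C$71.11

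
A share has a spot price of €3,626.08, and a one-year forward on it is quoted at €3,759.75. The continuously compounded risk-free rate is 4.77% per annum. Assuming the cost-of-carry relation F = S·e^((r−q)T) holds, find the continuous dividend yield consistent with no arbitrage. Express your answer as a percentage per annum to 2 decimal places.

From F = S·e^((r−q)T): (r − q) = ln(F/S)/T
ln(3759.75/3626.08) = ln(1.036863) = 0.036200
(r − q) = 0.036200 / (12/12) = 0.036200
q = r − ln(F/S)/T = 0.0477 − 0.036200 = 0.011500
q = 1.15%

1.15%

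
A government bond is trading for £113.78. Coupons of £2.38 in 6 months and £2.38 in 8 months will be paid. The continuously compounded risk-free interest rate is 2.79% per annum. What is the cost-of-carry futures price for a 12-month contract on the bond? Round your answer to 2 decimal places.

£112.18

PV(coupons) I = 2.38·e^(−0.0279·6/12) + 2.38·e^(−0.0279·8/12)
I = 2.3470 + 2.3361 = 4.6831
F = (S − I)·e^(rT) = (113.78 − 4.6831) · e^(0.0279·12/12)
= 109.0969 · e^0.027900 = 109.0969 × 1.028293 = £112.18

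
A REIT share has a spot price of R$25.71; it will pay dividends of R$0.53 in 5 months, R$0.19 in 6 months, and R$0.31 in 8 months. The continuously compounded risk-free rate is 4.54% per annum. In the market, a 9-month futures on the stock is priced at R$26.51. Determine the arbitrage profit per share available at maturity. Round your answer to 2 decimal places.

R$0.95 per share

PV(dividends) I = 0.53·e^(−0.0454·5/12) + 0.19·e^(−0.0454·6/12) + 0.31·e^(−0.0454·8/12) = 1.0066
Fair futures F* = (S − I)·e^(rT) = (25.71 − 1.0066)·e^0.034050 = 24.7034 × 1.034636 = 25.5590
Market R$26.51 > fair 25.5590: forward overpriced → cash-and-carry (borrow at r, buy the stock and collect the dividends, short the forward).
Profit at T = |F_mkt − F*| = |26.51 − 25.5590| = R$0.95 per share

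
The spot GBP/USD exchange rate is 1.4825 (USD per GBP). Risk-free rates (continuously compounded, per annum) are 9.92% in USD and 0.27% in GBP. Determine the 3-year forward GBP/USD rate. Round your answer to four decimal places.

F = S·e^((r_USD − r_GBP)T) = 1.4825 · e^((0.0992 − 0.0027) × 3)
= 1.4825 · e^0.289500 = 1.4825 × 1.335759
F = 1.9803 USD per GBP

1.9803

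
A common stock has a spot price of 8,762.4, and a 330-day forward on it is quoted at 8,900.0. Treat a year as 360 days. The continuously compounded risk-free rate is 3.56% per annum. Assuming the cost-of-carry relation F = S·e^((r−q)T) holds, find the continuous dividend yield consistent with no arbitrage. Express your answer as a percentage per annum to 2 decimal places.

From F = S·e^((r−q)T): (r − q) = ln(F/S)/T
ln(8900.0/8762.4) = ln(1.015703) = 0.015581
(r − q) = 0.015581 / (330/360) = 0.016997
q = r − ln(F/S)/T = 0.0356 − 0.016997 = 0.018603
q = 1.86%

1.86%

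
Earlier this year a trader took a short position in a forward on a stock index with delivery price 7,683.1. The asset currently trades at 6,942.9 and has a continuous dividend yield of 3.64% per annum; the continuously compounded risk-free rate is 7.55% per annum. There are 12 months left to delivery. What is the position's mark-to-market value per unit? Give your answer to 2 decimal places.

429.66

Current fair forward for the remaining 12 months: F = S·e^((r − q)·T), (r − q) = 0.0755 − 0.0364 = 0.0391
F = 6942.9 · e^(0.0391 × 12/12) = 6942.9 × 1.03987447 = 7219.7445
Value of long forward = (F − K)·e^(−rT) = (7219.7445 − 7683.1) · e^(−0.0755·12/12)
= -463.3555 × 0.92727973 = -429.66
Short position value = −(long value) = 429.66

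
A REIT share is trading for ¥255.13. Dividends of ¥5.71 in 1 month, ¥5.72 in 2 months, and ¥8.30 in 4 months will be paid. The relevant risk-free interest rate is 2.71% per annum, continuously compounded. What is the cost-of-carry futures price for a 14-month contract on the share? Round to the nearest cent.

PV(dividends) I = 5.71·e^(−0.0271·1/12) + 5.72·e^(−0.0271·2/12) + 8.30·e^(−0.0271·4/12)
I = 5.6971 + 5.6942 + 8.2254 = 19.6167
F = (S − I)·e^(rT) = (255.13 − 19.6167) · e^(0.0271·14/12)
= 235.5133 · e^0.031617 = 235.5133 × 1.032122 = ¥243.08

¥243.08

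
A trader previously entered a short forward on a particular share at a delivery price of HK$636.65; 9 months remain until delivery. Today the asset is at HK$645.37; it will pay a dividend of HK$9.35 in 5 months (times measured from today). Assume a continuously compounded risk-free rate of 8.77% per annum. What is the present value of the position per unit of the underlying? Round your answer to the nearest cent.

PV(remaining dividends) I = 9.35·e^(−0.0877·5/12) = 9.0145
Current forward F = (S − I)·e^(rT) = (645.37 − 9.0145)·e^(0.0877·9/12) = 636.3555 × 1.067986 = 679.6188
Value (long) = (F − K)·e^(−rT) = (679.6188 − 636.65) × 0.936342 = 40.2335
Short position value = −(long value) = -HK$40.23

-HK$40.23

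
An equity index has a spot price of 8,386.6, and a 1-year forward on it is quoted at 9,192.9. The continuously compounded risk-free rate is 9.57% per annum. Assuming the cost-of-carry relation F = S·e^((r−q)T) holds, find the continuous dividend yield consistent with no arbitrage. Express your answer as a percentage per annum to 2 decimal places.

0.39%

From F = S·e^((r−q)T): (r − q) = ln(F/S)/T
ln(9192.9/8386.6) = ln(1.096141) = 0.091796
(r − q) = 0.091796 / (12/12) = 0.091796
q = r − ln(F/S)/T = 0.0957 − 0.091796 = 0.003904
q = 0.39%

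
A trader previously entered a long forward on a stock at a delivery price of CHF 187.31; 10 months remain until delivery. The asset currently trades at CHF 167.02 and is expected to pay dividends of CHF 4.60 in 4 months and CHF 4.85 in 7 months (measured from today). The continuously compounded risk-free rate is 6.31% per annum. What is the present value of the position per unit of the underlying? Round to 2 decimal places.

-CHF 19.87

PV(remaining dividends) I = 4.60·e^(−0.0631·4/12) + 4.85·e^(−0.0631·7/12) = 9.1790
Current forward F = (S − I)·e^(rT) = (167.02 − 9.1790)·e^(0.0631·10/12) = 157.8410 × 1.053990 = 166.3628
Value (long) = (F − K)·e^(−rT) = (166.3628 − 187.31) × 0.948775 = -19.8742
Value = -CHF 19.87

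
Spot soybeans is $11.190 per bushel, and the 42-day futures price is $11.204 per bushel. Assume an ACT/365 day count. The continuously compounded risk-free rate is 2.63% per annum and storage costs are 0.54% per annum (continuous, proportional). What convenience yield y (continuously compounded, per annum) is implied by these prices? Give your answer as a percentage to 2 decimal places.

F = S·e^((r+u−y)T) ⇒ (r+u−y) = ln(F/S)/T
ln(11.204/11.190) = 0.001250; /T ⇒ 0.010863
y = r + u − ln(F/S)/T = 0.0263 + 0.0054 − 0.010863 = 0.020837
y = 2.08%

2.08%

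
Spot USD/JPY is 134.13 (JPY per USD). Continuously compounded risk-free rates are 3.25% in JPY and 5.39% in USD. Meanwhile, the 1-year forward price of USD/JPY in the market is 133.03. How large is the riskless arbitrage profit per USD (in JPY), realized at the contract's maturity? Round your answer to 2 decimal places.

Fair forward: F* = S·e^(carry·T), with carry = (r_JPY − r_USD) = 0.0325 − 0.0539 = -0.0214
F* = 134.13 · e^(-0.0214 × 1) = 134.13 · e^-0.021400 = 134.13 × 0.978827 = 131.2901
Market 133.03 > fair 131.2901: forward overpriced → cash-and-carry (buy spot, short the forward).
At maturity, profit = |F_mkt − F*| = |133.03 − 131.2901| = 1.74 per USD (in JPY)

1.74 per USD (in JPY)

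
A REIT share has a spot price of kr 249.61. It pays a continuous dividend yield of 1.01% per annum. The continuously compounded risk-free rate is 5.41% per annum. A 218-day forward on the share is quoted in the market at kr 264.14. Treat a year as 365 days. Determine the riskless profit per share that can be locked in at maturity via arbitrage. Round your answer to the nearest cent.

Fair forward: F* = S·e^(carry·T), with carry = (r − q) = 0.0541 − 0.0101 = 0.0440
F* = 249.61 · e^(0.0440 × 218/365) = 249.61 · e^0.026279 = 249.61 × 1.026627 = kr 256.2564
Market kr 264.14 > fair kr 256.2564: forward overpriced → cash-and-carry (buy spot, short the forward).
At maturity, profit = |F_mkt − F*| = |264.14 − 256.2564| = kr 7.88 per share

kr 7.88 per share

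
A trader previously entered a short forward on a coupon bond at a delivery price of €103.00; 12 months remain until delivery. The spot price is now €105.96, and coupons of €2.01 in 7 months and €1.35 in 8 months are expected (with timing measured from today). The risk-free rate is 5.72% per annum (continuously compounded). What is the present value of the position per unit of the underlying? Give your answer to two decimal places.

PV(remaining coupons) I = 2.01·e^(−0.0572·7/12) + 1.35·e^(−0.0572·8/12) = 3.2435
Current forward F = (S − I)·e^(rT) = (105.96 − 3.2435)·e^(0.0572·12/12) = 102.7165 × 1.058868 = 108.7632
Value (long) = (F − K)·e^(−rT) = (108.7632 − 103.00) × 0.944405 = 5.4428
Short position value = −(long value) = -€5.44

-€5.44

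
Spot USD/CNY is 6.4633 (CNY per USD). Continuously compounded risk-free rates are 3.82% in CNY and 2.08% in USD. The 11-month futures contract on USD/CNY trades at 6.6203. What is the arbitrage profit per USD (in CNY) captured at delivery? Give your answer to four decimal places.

0.0531 per USD (in CNY)

Fair futures: F* = S·e^(carry·T), with carry = (r_CNY − r_USD) = 0.0382 − 0.0208 = 0.0174
F* = 6.4633 · e^(0.0174 × 11/12) = 6.4633 · e^0.015950 = 6.4633 × 1.016078 = 6.5672
Market 6.6203 > fair 6.5672: forward overpriced → cash-and-carry (buy spot, short the forward).
At maturity, profit = |F_mkt − F*| = |6.6203 − 6.5672| = 0.0531 per USD (in CNY)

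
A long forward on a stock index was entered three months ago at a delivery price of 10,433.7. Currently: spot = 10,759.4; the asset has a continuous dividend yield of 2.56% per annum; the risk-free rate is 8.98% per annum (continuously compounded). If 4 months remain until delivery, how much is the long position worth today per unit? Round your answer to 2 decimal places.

541.96

Current fair forward for the remaining 4 months: F = S·e^((r − q)·T), (r − q) = 0.0898 − 0.0256 = 0.0642
F = 10759.4 · e^(0.0642 × 4/12) = 10759.4 × 1.02163062 = 10992.1325
Value of long forward = (F − K)·e^(−rT) = (10992.1325 − 10433.7) · e^(−0.0898·4/12)
= 558.4325 × 0.97051023 = 541.96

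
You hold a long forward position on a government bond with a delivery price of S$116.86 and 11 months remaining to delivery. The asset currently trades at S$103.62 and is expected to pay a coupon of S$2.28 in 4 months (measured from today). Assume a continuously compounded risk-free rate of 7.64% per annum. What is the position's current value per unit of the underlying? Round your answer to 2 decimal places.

PV(remaining coupons) I = 2.28·e^(−0.0764·4/12) = 2.2227
Current forward F = (S − I)·e^(rT) = (103.62 − 2.2227)·e^(0.0764·11/12) = 101.3973 × 1.072544 = 108.7531
Value (long) = (F − K)·e^(−rT) = (108.7531 − 116.86) × 0.932363 = -7.5586
Value = -S$7.56

-S$7.56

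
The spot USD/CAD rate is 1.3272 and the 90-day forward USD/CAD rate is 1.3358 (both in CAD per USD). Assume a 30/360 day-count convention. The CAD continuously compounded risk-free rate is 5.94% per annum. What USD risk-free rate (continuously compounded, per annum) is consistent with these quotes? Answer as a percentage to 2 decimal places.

3.36%

F = S·e^((r_CAD − r_USD)T) ⇒ r_USD = r_CAD − ln(F/S)/T
ln(1.3358/1.3272) = 0.006459; /(90/360) = 0.025836
r_USD = 0.0594 − 0.025836 = 0.033564
r_USD = 3.36%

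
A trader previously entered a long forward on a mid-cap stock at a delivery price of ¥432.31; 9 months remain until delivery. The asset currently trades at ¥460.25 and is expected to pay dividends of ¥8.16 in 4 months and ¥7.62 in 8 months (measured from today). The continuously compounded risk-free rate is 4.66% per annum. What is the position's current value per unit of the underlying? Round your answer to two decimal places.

¥27.37

PV(remaining dividends) I = 8.16·e^(−0.0466·4/12) + 7.62·e^(−0.0466·8/12) = 15.4211
Current forward F = (S − I)·e^(rT) = (460.25 − 15.4211)·e^(0.0466·9/12) = 444.8289 × 1.035568 = 460.6506
Value (long) = (F − K)·e^(−rT) = (460.6506 − 432.31) × 0.965654 = 27.3672
Value = ¥27.37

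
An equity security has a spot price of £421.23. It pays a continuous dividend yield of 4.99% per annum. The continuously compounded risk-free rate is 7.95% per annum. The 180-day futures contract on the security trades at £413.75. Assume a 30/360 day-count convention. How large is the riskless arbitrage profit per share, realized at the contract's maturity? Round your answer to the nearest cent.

£13.76 per share

Fair futures: F* = S·e^(carry·T), with carry = (r − q) = 0.0795 − 0.0499 = 0.0296
F* = 421.23 · e^(0.0296 × 180/360) = 421.23 · e^0.014800 = 421.23 × 1.014910 = £427.5105
Market £413.75 < fair £427.5105: forward underpriced → reverse cash-and-carry (short spot, go long the forward).
At maturity, profit = |F_mkt − F*| = |413.75 − 427.5105| = £13.76 per share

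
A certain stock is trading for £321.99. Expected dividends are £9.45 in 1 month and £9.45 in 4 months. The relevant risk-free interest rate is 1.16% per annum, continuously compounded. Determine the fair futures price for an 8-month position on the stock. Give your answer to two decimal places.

£305.49

PV(dividends) I = 9.45·e^(−0.0116·1/12) + 9.45·e^(−0.0116·4/12)
I = 9.4409 + 9.4135 = 18.8544
F = (S − I)·e^(rT) = (321.99 − 18.8544) · e^(0.0116·8/12)
= 303.1356 · e^0.007733 = 303.1356 × 1.007763 = £305.49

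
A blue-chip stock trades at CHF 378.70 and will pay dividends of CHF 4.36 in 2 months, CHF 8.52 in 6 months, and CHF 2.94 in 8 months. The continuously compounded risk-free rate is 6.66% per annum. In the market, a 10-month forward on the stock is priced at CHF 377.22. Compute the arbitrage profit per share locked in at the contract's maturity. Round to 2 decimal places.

CHF 6.85 per share

PV(dividends) I = 4.36·e^(−0.0666·2/12) + 8.52·e^(−0.0666·6/12) + 2.94·e^(−0.0666·8/12) = 15.3651
Fair forward F* = (S − I)·e^(rT) = (378.70 − 15.3651)·e^0.055500 = 363.3349 × 1.057069 = 384.0701
Market CHF 377.22 < fair 384.0701: forward underpriced → reverse cash-and-carry (short the stock, invest proceeds at r, pay the dividends, go long the forward).
Profit at T = |F_mkt − F*| = |377.22 − 384.0701| = CHF 6.85 per share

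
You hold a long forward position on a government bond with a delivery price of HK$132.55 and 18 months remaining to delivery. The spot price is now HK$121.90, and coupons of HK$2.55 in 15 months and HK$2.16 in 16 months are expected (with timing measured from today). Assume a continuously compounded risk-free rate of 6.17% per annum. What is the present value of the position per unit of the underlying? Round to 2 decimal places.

PV(remaining coupons) I = 2.55·e^(−0.0617·15/12) + 2.16·e^(−0.0617·16/12) = 4.3501
Current forward F = (S − I)·e^(rT) = (121.90 − 4.3501)·e^(0.0617·18/12) = 117.5499 × 1.096968 = 128.9485
Value (long) = (F − K)·e^(−rT) = (128.9485 − 132.55) × 0.911604 = -3.2831
Value = -HK$3.28

-HK$3.28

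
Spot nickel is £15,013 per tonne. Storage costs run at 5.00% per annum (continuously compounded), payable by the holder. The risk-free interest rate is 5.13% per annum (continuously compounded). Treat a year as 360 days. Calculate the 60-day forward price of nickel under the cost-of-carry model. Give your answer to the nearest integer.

Net carry = r + u − y = 0.0513 + 0.0500 − 0.0000 = 0.1013
F = S·e^((r+u−y)T) = 15013 · e^(0.1013 × 60/360) = 15013 · e^0.016883
= 15013 × 1.017026 = £15,269 per tonne

£15,269 per tonne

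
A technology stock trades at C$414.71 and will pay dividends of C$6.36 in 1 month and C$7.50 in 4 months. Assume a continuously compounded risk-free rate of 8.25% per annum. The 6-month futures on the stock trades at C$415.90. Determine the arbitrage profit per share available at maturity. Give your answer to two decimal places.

PV(dividends) I = 6.36·e^(−0.0825·1/12) + 7.50·e^(−0.0825·4/12) = 13.6130
Fair futures F* = (S − I)·e^(rT) = (414.71 − 13.6130)·e^0.041250 = 401.0970 × 1.042113 = 417.9884
Market C$415.90 < fair 417.9884: forward underpriced → reverse cash-and-carry (short the stock, invest proceeds at r, pay the dividends, go long the forward).
Profit at T = |F_mkt − F*| = |415.90 − 417.9884| = C$2.09 per share

C$2.09 per share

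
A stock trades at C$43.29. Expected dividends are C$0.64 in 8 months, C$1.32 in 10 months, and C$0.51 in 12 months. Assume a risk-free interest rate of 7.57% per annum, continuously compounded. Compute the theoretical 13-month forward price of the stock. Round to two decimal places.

C$44.47

PV(dividends) I = 0.64·e^(−0.0757·8/12) + 1.32·e^(−0.0757·10/12) + 0.51·e^(−0.0757·12/12)
I = 0.6085 + 1.2393 + 0.4728 = 2.3206
F = (S − I)·e^(rT) = (43.29 − 2.3206) · e^(0.0757·13/12)
= 40.9694 · e^0.082008 = 40.9694 × 1.085464 = C$44.47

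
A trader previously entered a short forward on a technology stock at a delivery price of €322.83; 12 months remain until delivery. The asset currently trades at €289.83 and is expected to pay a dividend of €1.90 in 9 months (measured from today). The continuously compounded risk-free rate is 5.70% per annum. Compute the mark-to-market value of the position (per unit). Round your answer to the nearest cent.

€16.93

PV(remaining dividends) I = 1.90·e^(−0.0570·9/12) = 1.8205
Current forward F = (S − I)·e^(rT) = (289.83 − 1.8205)·e^(0.0570·12/12) = 288.0095 × 1.058656 = 304.9030
Value (long) = (F − K)·e^(−rT) = (304.9030 − 322.83) × 0.944594 = -16.9337
Short position value = −(long value) = €16.93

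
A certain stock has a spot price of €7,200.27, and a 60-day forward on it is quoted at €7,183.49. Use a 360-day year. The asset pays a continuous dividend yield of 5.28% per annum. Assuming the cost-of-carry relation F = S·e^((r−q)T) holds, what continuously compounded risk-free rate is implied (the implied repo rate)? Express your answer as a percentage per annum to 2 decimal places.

From F = S·e^((r−q)T): (r − q) = ln(F/S)/T
ln(7183.49/7200.27) = ln(0.997670) = -0.002333
(r − q) = -0.002333 / (60/360) = -0.013998
r = ln(F/S)/T + q = -0.013998 + 0.0528 = 0.038802
r = 3.88%

3.88%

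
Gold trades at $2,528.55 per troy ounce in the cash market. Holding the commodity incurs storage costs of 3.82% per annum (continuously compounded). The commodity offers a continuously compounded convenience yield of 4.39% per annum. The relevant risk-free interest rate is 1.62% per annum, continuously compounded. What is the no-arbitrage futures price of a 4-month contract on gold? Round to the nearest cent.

$2,537.42 per troy ounce

Net carry = r + u − y = 0.0162 + 0.0382 − 0.0439 = 0.0105
F = S·e^((r+u−y)T) = 2528.55 · e^(0.0105 × 4/12) = 2528.55 · e^0.00350000
= 2528.55 × 1.00350613 = $2,537.42 per troy ounce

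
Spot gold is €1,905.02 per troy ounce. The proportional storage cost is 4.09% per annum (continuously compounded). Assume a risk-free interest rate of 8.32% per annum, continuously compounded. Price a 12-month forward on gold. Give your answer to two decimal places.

Net carry = r + u − y = 0.0832 + 0.0409 − 0.0000 = 0.1241
F = S·e^((r+u−y)T) = 1905.02 · e^(0.1241 × 12/12) = 1905.02 · e^0.12410000
= 1905.02 × 1.13212908 = €2,156.73 per troy ounce

€2,156.73 per troy ounce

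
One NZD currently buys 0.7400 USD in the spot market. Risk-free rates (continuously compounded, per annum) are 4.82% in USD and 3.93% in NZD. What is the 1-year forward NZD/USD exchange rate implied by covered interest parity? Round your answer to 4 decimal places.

0.7466

F = S·e^((r_USD − r_NZD)T) = 0.7400 · e^((0.0482 − 0.0393) × 1)
= 0.7400 · e^0.008900 = 0.7400 × 1.008940
F = 0.7466 USD per NZD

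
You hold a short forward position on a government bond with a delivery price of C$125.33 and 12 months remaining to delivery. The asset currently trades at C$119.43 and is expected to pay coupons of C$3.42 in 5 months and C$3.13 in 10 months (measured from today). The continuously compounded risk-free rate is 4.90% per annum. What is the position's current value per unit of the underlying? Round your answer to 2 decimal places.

C$6.26

PV(remaining coupons) I = 3.42·e^(−0.0490·5/12) + 3.13·e^(−0.0490·10/12) = 6.3556
Current forward F = (S − I)·e^(rT) = (119.43 − 6.3556)·e^(0.0490·12/12) = 113.0744 × 1.050220 = 118.7530
Value (long) = (F − K)·e^(−rT) = (118.7530 − 125.33) × 0.952181 = -6.2625
Short position value = −(long value) = C$6.26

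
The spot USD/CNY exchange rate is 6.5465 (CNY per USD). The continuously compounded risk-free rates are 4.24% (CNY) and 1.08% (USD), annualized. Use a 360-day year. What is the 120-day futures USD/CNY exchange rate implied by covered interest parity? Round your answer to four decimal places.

F = S·e^((r_CNY − r_USD)T) = 6.5465 · e^((0.0424 − 0.0108) × 120/360)
= 6.5465 · e^0.010533 = 6.5465 × 1.010589
F = 6.6158 CNY per USD

6.6158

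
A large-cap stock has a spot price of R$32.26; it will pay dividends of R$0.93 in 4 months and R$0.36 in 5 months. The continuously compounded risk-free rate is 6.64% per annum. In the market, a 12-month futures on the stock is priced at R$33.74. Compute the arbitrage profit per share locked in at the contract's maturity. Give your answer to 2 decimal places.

PV(dividends) I = 0.93·e^(−0.0664·4/12) + 0.36·e^(−0.0664·5/12) = 1.2598
Fair futures F* = (S − I)·e^(rT) = (32.26 − 1.2598)·e^0.066400 = 31.0002 × 1.068654 = 33.1285
Market R$33.74 > fair 33.1285: forward overpriced → cash-and-carry (borrow at r, buy the stock and collect the dividends, short the forward).
Profit at T = |F_mkt − F*| = |33.74 − 33.1285| = R$0.61 per share

R$0.61 per share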